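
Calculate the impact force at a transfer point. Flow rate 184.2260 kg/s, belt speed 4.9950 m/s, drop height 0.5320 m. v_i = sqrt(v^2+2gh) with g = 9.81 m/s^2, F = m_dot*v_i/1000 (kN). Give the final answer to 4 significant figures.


v_i = sqrt(4.9950^2 + 2*9.81*0.5320) = 5.94877 m/s
F = 184.2260 * 5.94877 / 1000
F = 1.096 kN


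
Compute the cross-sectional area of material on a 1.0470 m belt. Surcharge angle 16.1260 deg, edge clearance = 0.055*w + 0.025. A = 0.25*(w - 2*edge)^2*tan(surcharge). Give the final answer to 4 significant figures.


edge = 0.055*1.0470 + 0.025 = 0.082585 m
ew = 1.0470 - 2*0.082585 = 0.88183 m
A = 0.25 * 0.88183^2 * tan(16.1260 deg)
A = 0.05621 m^2


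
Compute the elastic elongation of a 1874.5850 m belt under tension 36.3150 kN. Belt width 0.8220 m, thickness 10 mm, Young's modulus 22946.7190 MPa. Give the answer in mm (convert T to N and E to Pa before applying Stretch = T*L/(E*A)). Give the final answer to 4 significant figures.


A = 0.8220 * 0.01 = 0.00822 m^2
Stretch = 36.3150*1000 * 1874.5850 / (22946.7190e6 * 0.00822) * 1000
Stretch = 360.9 mm


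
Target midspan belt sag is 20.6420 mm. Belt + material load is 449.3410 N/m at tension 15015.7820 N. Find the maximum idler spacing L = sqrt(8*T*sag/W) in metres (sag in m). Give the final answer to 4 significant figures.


sag = 20.6420/1000 = 0.020642 m
L = sqrt(8 * 15015.7820 * 0.020642 / 449.3410)
L = 2.349 m


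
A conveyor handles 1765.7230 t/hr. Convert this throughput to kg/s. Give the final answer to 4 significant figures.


m_dot = 1765.7230 * 1000 / 3600
m_dot = 490.5 kg/s


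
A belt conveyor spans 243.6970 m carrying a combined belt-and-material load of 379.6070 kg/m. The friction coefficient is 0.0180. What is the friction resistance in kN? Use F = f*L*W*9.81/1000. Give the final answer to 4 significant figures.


F = 0.0180 * 243.6970 * 379.6070 * 9.81 / 1000
F = 16.34 kN


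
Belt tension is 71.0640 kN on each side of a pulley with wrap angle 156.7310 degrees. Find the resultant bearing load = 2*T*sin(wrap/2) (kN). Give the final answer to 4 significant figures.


F = 2 * 71.0640 * sin(156.7310/2 deg)
F = 139.2 kN


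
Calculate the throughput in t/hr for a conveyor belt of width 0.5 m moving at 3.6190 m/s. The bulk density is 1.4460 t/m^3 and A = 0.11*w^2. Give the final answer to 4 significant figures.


A = 0.11 * 0.5^2 = 0.0275 m^2
C = 0.0275 * 3.6190 * 1.4460 * 3600
C = 518.1 t/hr


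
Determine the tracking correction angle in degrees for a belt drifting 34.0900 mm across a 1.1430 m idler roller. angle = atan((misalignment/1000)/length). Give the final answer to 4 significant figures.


misalign_m = 34.0900 / 1000 = 0.034090 m
angle = atan(0.034090 / 1.1430)
angle = 1.708 deg


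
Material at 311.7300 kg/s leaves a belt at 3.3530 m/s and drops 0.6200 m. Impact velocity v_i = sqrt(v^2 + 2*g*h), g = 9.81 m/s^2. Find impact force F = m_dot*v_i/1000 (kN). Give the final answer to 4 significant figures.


v_i = sqrt(3.3530^2 + 2*9.81*0.6200) = 4.83808 m/s
F = 311.7300 * 4.83808 / 1000
F = 1.508 kN


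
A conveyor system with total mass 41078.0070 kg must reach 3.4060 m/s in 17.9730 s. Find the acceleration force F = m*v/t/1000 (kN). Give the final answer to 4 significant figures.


F = 41078.0070 * 3.4060 / 17.9730 / 1000
F = 7.785 kN


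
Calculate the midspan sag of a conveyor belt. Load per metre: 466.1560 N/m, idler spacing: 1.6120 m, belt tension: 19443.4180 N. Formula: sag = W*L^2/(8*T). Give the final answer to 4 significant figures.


sag = 466.1560 * 1.6120^2 / (8 * 19443.4180)
sag = 0.007788 m


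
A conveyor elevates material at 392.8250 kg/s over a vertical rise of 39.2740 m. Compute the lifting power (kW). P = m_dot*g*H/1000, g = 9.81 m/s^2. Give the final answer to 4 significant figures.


P = 392.8250 * 9.81 * 39.2740 / 1000
P = 151.3 kW


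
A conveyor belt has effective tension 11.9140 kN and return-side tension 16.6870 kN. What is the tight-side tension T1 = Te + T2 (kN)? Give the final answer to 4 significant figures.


T1 = Te + T2 = 11.9140 + 16.6870
T1 = 28.60 kN


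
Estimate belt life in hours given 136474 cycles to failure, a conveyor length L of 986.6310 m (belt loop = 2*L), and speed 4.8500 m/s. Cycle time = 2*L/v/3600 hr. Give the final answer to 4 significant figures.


cycle_time = 2 * 986.6310 / 4.8500 / 3600 = 0.113016 hr
life = 136474 * 0.113016 = 15420 hours


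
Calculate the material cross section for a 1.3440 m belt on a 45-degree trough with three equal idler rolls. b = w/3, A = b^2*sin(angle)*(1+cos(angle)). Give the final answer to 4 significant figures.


b = 1.3440/3 = 0.448 m
A = 0.448^2 * sin(45 deg) * (1 + cos(45 deg))
A = 0.2423 m^2


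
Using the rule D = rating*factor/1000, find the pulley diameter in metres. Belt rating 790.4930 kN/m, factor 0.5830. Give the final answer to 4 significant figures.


D = 790.4930 * 0.5830 / 1000
D = 0.4609 m


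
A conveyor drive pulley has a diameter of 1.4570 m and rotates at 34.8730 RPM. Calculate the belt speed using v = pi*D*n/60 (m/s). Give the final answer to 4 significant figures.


v = pi * 1.4570 * 34.8730 / 60
v = 2.660 m/s


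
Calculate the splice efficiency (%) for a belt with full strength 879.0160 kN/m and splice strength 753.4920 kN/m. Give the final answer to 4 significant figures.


Eff = 753.4920 / 879.0160 * 100
Eff = 85.72 %


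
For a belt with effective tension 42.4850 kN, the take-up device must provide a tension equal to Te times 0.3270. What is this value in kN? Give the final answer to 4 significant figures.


T_tu = 42.4850 * 0.3270
T_tu = 13.89 kN


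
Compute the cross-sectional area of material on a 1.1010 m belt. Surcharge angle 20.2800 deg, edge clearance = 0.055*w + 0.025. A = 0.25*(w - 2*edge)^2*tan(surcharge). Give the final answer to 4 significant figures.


edge = 0.055*1.1010 + 0.025 = 0.085555 m
ew = 1.1010 - 2*0.085555 = 0.92989 m
A = 0.25 * 0.92989^2 * tan(20.2800 deg)
A = 0.07988 m^2


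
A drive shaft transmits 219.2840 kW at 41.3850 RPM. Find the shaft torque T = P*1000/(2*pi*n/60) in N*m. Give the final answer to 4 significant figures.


omega = 2*pi*41.3850/60 = 4.33383 rad/s
T = 219.2840*1000 / 4.33383
T = 50600 N*m


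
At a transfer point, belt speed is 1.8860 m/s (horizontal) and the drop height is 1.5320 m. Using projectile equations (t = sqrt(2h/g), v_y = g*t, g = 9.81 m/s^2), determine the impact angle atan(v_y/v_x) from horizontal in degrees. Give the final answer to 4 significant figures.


t = sqrt(2*1.5320/9.81) = 0.558869 s
v_y = 9.81 * 0.558869 = 5.4825 m/s
angle = atan(5.4825 / 1.8860) = 71.02 deg


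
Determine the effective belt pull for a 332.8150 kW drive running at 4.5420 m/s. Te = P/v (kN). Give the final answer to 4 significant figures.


Te = P / v = 332.8150 / 4.5420
Te = 73.27 kN


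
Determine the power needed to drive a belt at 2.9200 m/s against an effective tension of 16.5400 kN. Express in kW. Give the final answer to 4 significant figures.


P = Te * v = 16.5400 * 2.9200
P = 48.30 kW


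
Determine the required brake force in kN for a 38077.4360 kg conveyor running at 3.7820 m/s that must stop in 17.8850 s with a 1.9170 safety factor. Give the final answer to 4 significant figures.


F = 38077.4360 * 3.7820 / 17.8850 * 1.9170 / 1000
F = 15.44 kN


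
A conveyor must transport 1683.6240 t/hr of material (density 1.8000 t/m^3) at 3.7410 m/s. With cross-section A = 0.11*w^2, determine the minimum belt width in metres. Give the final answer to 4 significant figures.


A_req = 1683.6240 / (3.7410 * 1.8000 * 3600) = 0.0694516 m^2
w = sqrt(0.0694516 / 0.11)
w = 0.7946 m


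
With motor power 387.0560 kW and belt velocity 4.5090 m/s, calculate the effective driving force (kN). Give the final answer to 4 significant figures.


Te = P / v = 387.0560 / 4.5090
Te = 85.84 kN


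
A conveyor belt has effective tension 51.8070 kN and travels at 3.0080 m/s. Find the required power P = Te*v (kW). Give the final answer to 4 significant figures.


P = Te * v = 51.8070 * 3.0080
P = 155.8 kW


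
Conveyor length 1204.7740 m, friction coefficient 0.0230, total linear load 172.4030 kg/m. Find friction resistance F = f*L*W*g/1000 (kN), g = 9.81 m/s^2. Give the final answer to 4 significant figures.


F = 0.0230 * 1204.7740 * 172.4030 * 9.81 / 1000
F = 46.86 kN


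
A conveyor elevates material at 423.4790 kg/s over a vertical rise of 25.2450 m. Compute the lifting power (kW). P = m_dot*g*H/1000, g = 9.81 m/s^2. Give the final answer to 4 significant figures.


P = 423.4790 * 9.81 * 25.2450 / 1000
P = 104.9 kW


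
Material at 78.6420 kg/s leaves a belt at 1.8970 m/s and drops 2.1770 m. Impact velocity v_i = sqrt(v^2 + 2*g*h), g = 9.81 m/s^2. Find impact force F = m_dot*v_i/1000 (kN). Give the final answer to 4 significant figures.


v_i = sqrt(1.8970^2 + 2*9.81*2.1770) = 6.80524 m/s
F = 78.6420 * 6.80524 / 1000
F = 0.5352 kN


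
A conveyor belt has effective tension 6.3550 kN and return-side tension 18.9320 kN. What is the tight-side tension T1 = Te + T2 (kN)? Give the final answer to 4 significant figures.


T1 = Te + T2 = 6.3550 + 18.9320
T1 = 25.29 kN


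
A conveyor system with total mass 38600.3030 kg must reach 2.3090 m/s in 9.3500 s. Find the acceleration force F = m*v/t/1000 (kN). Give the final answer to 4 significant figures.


F = 38600.3030 * 2.3090 / 9.3500 / 1000
F = 9.532 kN


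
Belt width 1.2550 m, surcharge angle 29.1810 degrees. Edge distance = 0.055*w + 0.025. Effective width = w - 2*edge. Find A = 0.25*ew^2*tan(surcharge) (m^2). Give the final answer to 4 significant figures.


edge = 0.055*1.2550 + 0.025 = 0.094025 m
ew = 1.2550 - 2*0.094025 = 1.06695 m
A = 0.25 * 1.06695^2 * tan(29.1810 deg)
A = 0.1589 m^2


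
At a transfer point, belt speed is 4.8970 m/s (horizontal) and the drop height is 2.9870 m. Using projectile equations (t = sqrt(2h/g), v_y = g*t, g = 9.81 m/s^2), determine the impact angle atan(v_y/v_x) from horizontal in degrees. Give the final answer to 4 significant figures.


t = sqrt(2*2.9870/9.81) = 0.780366 s
v_y = 9.81 * 0.780366 = 7.65539 m/s
angle = atan(7.65539 / 4.8970) = 57.39 deg


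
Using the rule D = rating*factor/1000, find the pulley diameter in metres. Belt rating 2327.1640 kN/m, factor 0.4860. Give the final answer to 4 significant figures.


D = 2327.1640 * 0.4860 / 1000
D = 1.131 m


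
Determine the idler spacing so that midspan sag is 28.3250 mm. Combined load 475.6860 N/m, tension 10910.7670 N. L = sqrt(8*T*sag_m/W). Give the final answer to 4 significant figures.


sag = 28.3250/1000 = 0.028325 m
L = sqrt(8 * 10910.7670 * 0.028325 / 475.6860)
L = 2.280 m


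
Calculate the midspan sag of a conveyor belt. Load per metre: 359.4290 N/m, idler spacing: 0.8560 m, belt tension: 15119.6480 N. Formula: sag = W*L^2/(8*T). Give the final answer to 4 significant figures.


sag = 359.4290 * 0.8560^2 / (8 * 15119.6480)
sag = 0.002177 m


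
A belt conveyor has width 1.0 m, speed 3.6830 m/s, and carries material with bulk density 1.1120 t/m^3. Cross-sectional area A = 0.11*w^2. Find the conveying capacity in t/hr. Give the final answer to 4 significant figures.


A = 0.11 * 1.0^2 = 0.11 m^2
C = 0.11 * 3.6830 * 1.1120 * 3600
C = 1622 t/hr


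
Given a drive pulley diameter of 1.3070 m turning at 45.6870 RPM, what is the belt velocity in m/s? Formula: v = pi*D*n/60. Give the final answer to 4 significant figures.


v = pi * 1.3070 * 45.6870 / 60
v = 3.127 m/s


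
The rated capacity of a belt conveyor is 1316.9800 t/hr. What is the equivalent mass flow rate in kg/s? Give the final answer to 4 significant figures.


m_dot = 1316.9800 * 1000 / 3600
m_dot = 365.8 kg/s


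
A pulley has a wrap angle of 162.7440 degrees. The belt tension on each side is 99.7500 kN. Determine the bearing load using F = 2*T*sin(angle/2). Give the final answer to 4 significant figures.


F = 2 * 99.7500 * sin(162.7440/2 deg)
F = 197.2 kN


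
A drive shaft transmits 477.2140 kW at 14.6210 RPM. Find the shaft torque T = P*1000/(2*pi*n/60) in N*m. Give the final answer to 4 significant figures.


omega = 2*pi*14.6210/60 = 1.53111 rad/s
T = 477.2140*1000 / 1.53111
T = 311700 N*m


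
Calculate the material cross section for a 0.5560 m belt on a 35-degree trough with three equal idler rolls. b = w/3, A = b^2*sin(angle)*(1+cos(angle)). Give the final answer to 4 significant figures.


b = 0.5560/3 = 0.185333 m
A = 0.185333^2 * sin(35 deg) * (1 + cos(35 deg))
A = 0.03584 m^2


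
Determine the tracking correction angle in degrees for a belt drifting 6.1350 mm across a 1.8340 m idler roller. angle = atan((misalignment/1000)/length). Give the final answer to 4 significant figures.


misalign_m = 6.1350 / 1000 = 0.006135 m
angle = atan(0.006135 / 1.8340)
angle = 0.1917 deg


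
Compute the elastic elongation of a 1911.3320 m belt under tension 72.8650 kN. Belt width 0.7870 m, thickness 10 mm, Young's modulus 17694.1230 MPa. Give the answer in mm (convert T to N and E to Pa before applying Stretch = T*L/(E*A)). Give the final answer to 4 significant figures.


A = 0.7870 * 0.01 = 0.00787 m^2
Stretch = 72.8650*1000 * 1911.3320 / (17694.1230e6 * 0.00787) * 1000
Stretch = 1000 mm


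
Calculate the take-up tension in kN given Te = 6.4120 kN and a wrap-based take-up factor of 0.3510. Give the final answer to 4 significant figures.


T_tu = 6.4120 * 0.3510
T_tu = 2.251 kN


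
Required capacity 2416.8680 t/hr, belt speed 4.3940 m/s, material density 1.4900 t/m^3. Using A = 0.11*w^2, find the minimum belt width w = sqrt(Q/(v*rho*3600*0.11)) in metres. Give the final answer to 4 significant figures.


A_req = 2416.8680 / (4.3940 * 1.4900 * 3600) = 0.102543 m^2
w = sqrt(0.102543 / 0.11)
w = 0.9655 m


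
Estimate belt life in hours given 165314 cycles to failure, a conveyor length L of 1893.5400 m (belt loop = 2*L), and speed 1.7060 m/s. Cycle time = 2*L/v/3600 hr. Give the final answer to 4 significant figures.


cycle_time = 2 * 1893.5400 / 1.7060 / 3600 = 0.616628 hr
life = 165314 * 0.616628 = 101900 hours


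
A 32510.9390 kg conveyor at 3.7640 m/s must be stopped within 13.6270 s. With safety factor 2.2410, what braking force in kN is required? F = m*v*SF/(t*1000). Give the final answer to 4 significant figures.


F = 32510.9390 * 3.7640 / 13.6270 * 2.2410 / 1000
F = 20.12 kN


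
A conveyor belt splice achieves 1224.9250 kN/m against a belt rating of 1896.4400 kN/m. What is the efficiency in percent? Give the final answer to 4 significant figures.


Eff = 1224.9250 / 1896.4400 * 100
Eff = 64.59 %


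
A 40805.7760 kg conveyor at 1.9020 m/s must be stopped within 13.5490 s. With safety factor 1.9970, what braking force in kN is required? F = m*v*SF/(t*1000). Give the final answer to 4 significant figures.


F = 40805.7760 * 1.9020 / 13.5490 * 1.9970 / 1000
F = 11.44 kN


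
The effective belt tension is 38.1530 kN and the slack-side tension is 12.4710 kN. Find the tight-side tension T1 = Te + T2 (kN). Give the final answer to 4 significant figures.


T1 = Te + T2 = 38.1530 + 12.4710
T1 = 50.62 kN


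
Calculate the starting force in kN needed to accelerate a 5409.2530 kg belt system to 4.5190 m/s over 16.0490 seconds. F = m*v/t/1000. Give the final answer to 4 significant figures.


F = 5409.2530 * 4.5190 / 16.0490 / 1000
F = 1.523 kN


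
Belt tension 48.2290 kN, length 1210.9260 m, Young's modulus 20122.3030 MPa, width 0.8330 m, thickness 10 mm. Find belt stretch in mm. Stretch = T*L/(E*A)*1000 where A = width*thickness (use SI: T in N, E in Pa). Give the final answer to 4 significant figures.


A = 0.8330 * 0.01 = 0.00833 m^2
Stretch = 48.2290*1000 * 1210.9260 / (20122.3030e6 * 0.00833) * 1000
Stretch = 348.4 mm


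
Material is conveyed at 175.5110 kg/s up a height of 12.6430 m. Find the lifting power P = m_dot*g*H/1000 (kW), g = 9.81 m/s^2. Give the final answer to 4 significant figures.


P = 175.5110 * 9.81 * 12.6430 / 1000
P = 21.77 kW


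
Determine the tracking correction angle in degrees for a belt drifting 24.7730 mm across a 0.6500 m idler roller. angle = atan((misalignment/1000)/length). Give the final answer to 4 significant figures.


misalign_m = 24.7730 / 1000 = 0.024773 m
angle = atan(0.024773 / 0.6500)
angle = 2.183 deg


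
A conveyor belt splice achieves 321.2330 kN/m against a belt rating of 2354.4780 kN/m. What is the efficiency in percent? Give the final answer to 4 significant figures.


Eff = 321.2330 / 2354.4780 * 100
Eff = 13.64 %


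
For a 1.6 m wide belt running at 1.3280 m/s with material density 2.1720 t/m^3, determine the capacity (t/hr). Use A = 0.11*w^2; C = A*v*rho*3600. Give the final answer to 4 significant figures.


A = 0.11 * 1.6^2 = 0.2816 m^2
C = 0.2816 * 1.3280 * 2.1720 * 3600
C = 2924 t/hr


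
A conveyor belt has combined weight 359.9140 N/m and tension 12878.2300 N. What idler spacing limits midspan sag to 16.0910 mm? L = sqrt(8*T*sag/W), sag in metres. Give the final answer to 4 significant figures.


sag = 16.0910/1000 = 0.016091 m
L = sqrt(8 * 12878.2300 * 0.016091 / 359.9140)
L = 2.146 m


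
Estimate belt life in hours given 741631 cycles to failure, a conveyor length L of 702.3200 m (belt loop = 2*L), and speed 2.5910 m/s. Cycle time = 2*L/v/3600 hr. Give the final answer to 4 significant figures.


cycle_time = 2 * 702.3200 / 2.5910 / 3600 = 0.15059 hr
life = 741631 * 0.15059 = 111700 hours


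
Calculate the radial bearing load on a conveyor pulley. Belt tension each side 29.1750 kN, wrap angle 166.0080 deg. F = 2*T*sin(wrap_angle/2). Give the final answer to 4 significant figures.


F = 2 * 29.1750 * sin(166.0080/2 deg)
F = 57.92 kN


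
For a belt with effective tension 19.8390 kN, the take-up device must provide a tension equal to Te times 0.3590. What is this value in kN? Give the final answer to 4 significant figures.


T_tu = 19.8390 * 0.3590
T_tu = 7.122 kN


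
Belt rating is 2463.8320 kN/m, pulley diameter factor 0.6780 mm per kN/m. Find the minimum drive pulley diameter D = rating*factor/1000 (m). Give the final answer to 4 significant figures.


D = 2463.8320 * 0.6780 / 1000
D = 1.670 m


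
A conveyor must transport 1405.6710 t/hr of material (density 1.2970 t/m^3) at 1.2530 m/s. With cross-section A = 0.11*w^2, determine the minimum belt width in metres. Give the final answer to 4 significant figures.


A_req = 1405.6710 / (1.2530 * 1.2970 * 3600) = 0.240265 m^2
w = sqrt(0.240265 / 0.11)
w = 1.478 m


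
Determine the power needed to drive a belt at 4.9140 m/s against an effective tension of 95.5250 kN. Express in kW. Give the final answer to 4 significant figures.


P = Te * v = 95.5250 * 4.9140
P = 469.4 kW


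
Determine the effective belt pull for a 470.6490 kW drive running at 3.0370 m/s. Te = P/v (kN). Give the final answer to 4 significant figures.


Te = P / v = 470.6490 / 3.0370
Te = 155.0 kN


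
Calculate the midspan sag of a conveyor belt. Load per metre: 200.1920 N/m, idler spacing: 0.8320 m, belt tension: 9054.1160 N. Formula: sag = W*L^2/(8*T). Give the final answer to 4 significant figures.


sag = 200.1920 * 0.8320^2 / (8 * 9054.1160)
sag = 0.001913 m


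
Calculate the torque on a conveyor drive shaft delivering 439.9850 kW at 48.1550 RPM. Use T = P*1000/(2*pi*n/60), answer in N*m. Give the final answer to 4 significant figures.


omega = 2*pi*48.1550/60 = 5.04278 rad/s
T = 439.9850*1000 / 5.04278
T = 87250 N*m


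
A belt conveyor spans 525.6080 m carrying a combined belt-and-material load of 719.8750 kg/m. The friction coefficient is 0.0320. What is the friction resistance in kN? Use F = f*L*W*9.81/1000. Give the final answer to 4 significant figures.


F = 0.0320 * 525.6080 * 719.8750 * 9.81 / 1000
F = 118.8 kN


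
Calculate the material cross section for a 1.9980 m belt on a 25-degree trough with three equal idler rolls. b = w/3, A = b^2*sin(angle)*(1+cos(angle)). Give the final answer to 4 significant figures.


b = 1.9980/3 = 0.666 m
A = 0.666^2 * sin(25 deg) * (1 + cos(25 deg))
A = 0.3573 m^2


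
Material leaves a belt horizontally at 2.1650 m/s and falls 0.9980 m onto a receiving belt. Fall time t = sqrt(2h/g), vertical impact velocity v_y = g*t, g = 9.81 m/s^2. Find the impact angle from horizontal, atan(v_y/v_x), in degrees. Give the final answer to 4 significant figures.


t = sqrt(2*0.9980/9.81) = 0.451072 s
v_y = 9.81 * 0.451072 = 4.42502 m/s
angle = atan(4.42502 / 2.1650) = 63.93 deg


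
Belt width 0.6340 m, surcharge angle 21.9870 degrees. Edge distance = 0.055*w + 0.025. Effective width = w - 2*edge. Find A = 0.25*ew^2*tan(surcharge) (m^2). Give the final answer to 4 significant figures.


edge = 0.055*0.6340 + 0.025 = 0.05987 m
ew = 0.6340 - 2*0.05987 = 0.51426 m
A = 0.25 * 0.51426^2 * tan(21.9870 deg)
A = 0.02670 m^2


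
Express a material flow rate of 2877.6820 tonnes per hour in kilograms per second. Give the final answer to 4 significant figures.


m_dot = 2877.6820 * 1000 / 3600
m_dot = 799.4 kg/s


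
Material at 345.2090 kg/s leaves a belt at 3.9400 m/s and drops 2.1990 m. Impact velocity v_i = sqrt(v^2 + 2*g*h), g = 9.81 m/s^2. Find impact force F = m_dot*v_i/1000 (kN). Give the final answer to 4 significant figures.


v_i = sqrt(3.9400^2 + 2*9.81*2.1990) = 7.6595 m/s
F = 345.2090 * 7.6595 / 1000
F = 2.644 kN


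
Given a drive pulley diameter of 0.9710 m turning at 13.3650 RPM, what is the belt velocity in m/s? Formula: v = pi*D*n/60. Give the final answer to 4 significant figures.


v = pi * 0.9710 * 13.3650 / 60
v = 0.6795 m/s


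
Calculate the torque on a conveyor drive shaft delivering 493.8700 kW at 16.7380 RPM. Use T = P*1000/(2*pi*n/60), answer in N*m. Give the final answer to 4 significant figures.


omega = 2*pi*16.7380/60 = 1.7528 rad/s
T = 493.8700*1000 / 1.7528
T = 281800 N*m


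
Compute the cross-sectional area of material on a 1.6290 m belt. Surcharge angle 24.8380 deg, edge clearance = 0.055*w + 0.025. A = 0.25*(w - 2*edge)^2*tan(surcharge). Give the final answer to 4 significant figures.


edge = 0.055*1.6290 + 0.025 = 0.114595 m
ew = 1.6290 - 2*0.114595 = 1.39981 m
A = 0.25 * 1.39981^2 * tan(24.8380 deg)
A = 0.2267 m^2


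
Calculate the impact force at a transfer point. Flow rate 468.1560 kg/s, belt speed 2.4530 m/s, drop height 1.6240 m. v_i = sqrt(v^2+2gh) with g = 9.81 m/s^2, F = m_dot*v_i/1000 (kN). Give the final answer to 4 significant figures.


v_i = sqrt(2.4530^2 + 2*9.81*1.6240) = 6.15468 m/s
F = 468.1560 * 6.15468 / 1000
F = 2.881 kN


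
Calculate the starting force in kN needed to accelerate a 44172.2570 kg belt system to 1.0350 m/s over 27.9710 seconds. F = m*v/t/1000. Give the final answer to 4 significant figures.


F = 44172.2570 * 1.0350 / 27.9710 / 1000
F = 1.634 kN


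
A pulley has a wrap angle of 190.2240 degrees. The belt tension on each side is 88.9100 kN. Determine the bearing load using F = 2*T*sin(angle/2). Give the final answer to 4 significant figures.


F = 2 * 88.9100 * sin(190.2240/2 deg)
F = 177.1 kN


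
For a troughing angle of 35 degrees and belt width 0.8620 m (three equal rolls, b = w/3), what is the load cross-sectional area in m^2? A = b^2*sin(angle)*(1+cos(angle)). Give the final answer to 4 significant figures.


b = 0.8620/3 = 0.287333 m
A = 0.287333^2 * sin(35 deg) * (1 + cos(35 deg))
A = 0.08615 m^2


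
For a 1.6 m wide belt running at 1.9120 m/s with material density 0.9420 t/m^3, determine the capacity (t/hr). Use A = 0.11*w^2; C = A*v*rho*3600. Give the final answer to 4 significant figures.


A = 0.11 * 1.6^2 = 0.2816 m^2
C = 0.2816 * 1.9120 * 0.9420 * 3600
C = 1826 t/hr


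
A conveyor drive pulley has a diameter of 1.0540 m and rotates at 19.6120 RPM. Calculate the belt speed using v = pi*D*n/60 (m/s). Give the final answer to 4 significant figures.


v = pi * 1.0540 * 19.6120 / 60
v = 1.082 m/s


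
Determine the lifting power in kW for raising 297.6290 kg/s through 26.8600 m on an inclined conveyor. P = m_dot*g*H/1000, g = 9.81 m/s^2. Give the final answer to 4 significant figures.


P = 297.6290 * 9.81 * 26.8600 / 1000
P = 78.42 kW


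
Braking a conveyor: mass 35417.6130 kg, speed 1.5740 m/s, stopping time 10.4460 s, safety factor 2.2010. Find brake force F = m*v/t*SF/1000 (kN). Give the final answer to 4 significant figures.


F = 35417.6130 * 1.5740 / 10.4460 * 2.2010 / 1000
F = 11.75 kN


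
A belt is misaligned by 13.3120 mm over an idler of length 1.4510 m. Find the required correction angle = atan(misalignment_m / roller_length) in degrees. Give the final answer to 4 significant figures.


misalign_m = 13.3120 / 1000 = 0.013312 m
angle = atan(0.013312 / 1.4510)
angle = 0.5256 deg


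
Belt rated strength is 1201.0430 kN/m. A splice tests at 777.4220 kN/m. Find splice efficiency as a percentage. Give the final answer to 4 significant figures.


Eff = 777.4220 / 1201.0430 * 100
Eff = 64.73 %


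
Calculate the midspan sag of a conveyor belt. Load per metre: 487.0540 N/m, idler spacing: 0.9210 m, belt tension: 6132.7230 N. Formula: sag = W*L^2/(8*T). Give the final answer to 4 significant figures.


sag = 487.0540 * 0.9210^2 / (8 * 6132.7230)
sag = 0.008421 m


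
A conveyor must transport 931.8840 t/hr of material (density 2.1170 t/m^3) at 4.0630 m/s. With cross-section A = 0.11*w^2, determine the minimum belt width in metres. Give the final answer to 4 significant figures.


A_req = 931.8840 / (4.0630 * 2.1170 * 3600) = 0.0300948 m^2
w = sqrt(0.0300948 / 0.11)
w = 0.5231 m


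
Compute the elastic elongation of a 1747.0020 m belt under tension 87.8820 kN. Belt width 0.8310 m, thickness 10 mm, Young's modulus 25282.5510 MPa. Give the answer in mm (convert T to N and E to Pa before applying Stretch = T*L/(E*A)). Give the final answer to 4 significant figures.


A = 0.8310 * 0.01 = 0.00831 m^2
Stretch = 87.8820*1000 * 1747.0020 / (25282.5510e6 * 0.00831) * 1000
Stretch = 730.8 mm


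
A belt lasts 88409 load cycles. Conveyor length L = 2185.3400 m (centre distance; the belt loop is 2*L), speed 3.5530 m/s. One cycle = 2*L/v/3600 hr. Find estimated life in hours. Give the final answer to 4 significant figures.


cycle_time = 2 * 2185.3400 / 3.5530 / 3600 = 0.341705 hr
life = 88409 * 0.341705 = 30210 hours


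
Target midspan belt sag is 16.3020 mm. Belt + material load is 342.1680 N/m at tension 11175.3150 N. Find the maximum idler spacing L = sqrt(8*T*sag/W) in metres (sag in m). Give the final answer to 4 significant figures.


sag = 16.3020/1000 = 0.016302 m
L = sqrt(8 * 11175.3150 * 0.016302 / 342.1680)
L = 2.064 m


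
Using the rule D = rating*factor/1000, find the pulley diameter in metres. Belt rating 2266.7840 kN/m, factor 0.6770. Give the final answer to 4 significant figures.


D = 2266.7840 * 0.6770 / 1000
D = 1.535 m


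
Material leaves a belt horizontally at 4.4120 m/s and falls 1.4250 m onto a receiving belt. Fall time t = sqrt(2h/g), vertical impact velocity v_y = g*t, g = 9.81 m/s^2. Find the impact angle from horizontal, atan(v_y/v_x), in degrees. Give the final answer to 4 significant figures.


t = sqrt(2*1.4250/9.81) = 0.538999 s
v_y = 9.81 * 0.538999 = 5.28758 m/s
angle = atan(5.28758 / 4.4120) = 50.16 deg


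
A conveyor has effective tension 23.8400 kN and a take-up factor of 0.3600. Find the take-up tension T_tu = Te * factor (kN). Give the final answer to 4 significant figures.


T_tu = 23.8400 * 0.3600
T_tu = 8.582 kN


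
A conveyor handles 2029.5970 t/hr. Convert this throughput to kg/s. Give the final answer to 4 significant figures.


m_dot = 2029.5970 * 1000 / 3600
m_dot = 563.8 kg/s


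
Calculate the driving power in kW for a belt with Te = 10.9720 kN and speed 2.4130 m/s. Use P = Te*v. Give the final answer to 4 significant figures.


P = Te * v = 10.9720 * 2.4130
P = 26.48 kW


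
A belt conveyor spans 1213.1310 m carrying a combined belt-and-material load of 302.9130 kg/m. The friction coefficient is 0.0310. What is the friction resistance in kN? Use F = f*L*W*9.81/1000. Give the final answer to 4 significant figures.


F = 0.0310 * 1213.1310 * 302.9130 * 9.81 / 1000
F = 111.8 kN


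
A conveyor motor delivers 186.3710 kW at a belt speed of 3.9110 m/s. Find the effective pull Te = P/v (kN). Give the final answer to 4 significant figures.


Te = P / v = 186.3710 / 3.9110
Te = 47.65 kN


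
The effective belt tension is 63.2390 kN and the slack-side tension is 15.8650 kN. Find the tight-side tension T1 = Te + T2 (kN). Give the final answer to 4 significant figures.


T1 = Te + T2 = 63.2390 + 15.8650
T1 = 79.10 kN


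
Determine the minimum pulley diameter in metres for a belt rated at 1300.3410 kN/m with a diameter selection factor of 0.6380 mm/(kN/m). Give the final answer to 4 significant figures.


D = 1300.3410 * 0.6380 / 1000
D = 0.8296 m


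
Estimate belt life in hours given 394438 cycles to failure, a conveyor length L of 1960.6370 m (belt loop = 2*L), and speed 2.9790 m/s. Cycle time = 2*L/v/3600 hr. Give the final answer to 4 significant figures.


cycle_time = 2 * 1960.6370 / 2.9790 / 3600 = 0.36564 hr
life = 394438 * 0.36564 = 144200 hours


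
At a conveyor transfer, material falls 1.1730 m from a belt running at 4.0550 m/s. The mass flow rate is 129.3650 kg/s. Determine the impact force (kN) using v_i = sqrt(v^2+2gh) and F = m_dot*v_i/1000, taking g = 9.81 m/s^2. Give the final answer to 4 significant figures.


v_i = sqrt(4.0550^2 + 2*9.81*1.1730) = 6.2815 m/s
F = 129.3650 * 6.2815 / 1000
F = 0.8126 kN


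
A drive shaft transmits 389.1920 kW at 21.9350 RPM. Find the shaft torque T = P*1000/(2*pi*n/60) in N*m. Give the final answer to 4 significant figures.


omega = 2*pi*21.9350/60 = 2.29703 rad/s
T = 389.1920*1000 / 2.29703
T = 169400 N*m


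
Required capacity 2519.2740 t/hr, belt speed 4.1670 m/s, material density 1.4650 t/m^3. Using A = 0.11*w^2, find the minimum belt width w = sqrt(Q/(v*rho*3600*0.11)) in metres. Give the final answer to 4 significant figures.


A_req = 2519.2740 / (4.1670 * 1.4650 * 3600) = 0.114634 m^2
w = sqrt(0.114634 / 0.11)
w = 1.021 m


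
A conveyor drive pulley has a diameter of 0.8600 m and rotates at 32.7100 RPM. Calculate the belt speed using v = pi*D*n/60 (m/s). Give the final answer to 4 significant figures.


v = pi * 0.8600 * 32.7100 / 60
v = 1.473 m/s


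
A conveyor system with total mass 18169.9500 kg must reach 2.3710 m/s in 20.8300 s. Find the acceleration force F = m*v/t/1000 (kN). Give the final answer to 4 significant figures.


F = 18169.9500 * 2.3710 / 20.8300 / 1000
F = 2.068 kN


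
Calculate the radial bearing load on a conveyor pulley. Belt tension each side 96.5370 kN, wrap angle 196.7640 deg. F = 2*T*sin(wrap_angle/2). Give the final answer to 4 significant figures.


F = 2 * 96.5370 * sin(196.7640/2 deg)
F = 191.0 kN


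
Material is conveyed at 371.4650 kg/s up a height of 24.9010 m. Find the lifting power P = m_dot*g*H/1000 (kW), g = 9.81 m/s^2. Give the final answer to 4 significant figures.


P = 371.4650 * 9.81 * 24.9010 / 1000
P = 90.74 kW


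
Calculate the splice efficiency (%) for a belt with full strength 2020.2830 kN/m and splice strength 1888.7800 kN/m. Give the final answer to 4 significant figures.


Eff = 1888.7800 / 2020.2830 * 100
Eff = 93.49 %


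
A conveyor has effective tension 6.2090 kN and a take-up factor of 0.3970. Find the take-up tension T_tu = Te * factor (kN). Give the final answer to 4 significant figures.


T_tu = 6.2090 * 0.3970
T_tu = 2.465 kN


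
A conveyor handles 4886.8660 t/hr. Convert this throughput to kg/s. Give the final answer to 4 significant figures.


m_dot = 4886.8660 * 1000 / 3600
m_dot = 1357 kg/s


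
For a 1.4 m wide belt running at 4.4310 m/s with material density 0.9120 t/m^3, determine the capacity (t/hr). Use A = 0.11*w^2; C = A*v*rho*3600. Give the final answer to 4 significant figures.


A = 0.11 * 1.4^2 = 0.2156 m^2
C = 0.2156 * 4.4310 * 0.9120 * 3600
C = 3137 t/hr


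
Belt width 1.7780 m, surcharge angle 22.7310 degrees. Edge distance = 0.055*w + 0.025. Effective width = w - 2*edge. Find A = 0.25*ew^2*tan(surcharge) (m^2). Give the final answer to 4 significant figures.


edge = 0.055*1.7780 + 0.025 = 0.12279 m
ew = 1.7780 - 2*0.12279 = 1.53242 m
A = 0.25 * 1.53242^2 * tan(22.7310 deg)
A = 0.2460 m^2


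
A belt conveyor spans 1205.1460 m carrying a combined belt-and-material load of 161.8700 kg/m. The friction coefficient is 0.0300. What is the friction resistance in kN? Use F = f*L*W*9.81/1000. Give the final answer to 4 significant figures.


F = 0.0300 * 1205.1460 * 161.8700 * 9.81 / 1000
F = 57.41 kN


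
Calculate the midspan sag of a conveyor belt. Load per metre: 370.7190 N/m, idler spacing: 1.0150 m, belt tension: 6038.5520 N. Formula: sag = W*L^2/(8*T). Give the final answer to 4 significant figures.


sag = 370.7190 * 1.0150^2 / (8 * 6038.5520)
sag = 0.007906 m


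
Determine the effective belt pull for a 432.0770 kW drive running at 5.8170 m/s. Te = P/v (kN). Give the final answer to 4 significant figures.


Te = P / v = 432.0770 / 5.8170
Te = 74.28 kN


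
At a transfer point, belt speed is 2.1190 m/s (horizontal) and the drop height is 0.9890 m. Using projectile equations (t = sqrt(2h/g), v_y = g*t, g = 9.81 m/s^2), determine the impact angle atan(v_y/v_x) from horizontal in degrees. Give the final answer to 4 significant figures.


t = sqrt(2*0.9890/9.81) = 0.449033 s
v_y = 9.81 * 0.449033 = 4.40501 m/s
angle = atan(4.40501 / 2.1190) = 64.31 deg


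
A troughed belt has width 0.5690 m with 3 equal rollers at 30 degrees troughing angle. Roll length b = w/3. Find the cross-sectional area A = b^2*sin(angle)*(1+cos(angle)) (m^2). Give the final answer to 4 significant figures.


b = 0.5690/3 = 0.189667 m
A = 0.189667^2 * sin(30 deg) * (1 + cos(30 deg))
A = 0.03356 m^2


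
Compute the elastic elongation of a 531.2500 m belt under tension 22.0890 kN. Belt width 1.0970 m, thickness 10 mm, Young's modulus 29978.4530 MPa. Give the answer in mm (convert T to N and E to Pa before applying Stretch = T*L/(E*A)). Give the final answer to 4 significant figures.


A = 1.0970 * 0.01 = 0.01097 m^2
Stretch = 22.0890*1000 * 531.2500 / (29978.4530e6 * 0.01097) * 1000
Stretch = 35.68 mm


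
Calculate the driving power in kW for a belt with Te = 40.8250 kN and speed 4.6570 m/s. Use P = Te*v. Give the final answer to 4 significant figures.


P = Te * v = 40.8250 * 4.6570
P = 190.1 kW


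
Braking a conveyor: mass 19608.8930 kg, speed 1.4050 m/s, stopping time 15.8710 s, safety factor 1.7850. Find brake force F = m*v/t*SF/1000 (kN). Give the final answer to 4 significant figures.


F = 19608.8930 * 1.4050 / 15.8710 * 1.7850 / 1000
F = 3.099 kN


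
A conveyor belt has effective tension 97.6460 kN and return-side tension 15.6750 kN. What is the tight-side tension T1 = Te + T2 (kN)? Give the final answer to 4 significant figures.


T1 = Te + T2 = 97.6460 + 15.6750
T1 = 113.3 kN


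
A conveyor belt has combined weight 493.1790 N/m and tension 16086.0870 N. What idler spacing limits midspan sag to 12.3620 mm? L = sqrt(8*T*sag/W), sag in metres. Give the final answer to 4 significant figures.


sag = 12.3620/1000 = 0.012362 m
L = sqrt(8 * 16086.0870 * 0.012362 / 493.1790)
L = 1.796 m


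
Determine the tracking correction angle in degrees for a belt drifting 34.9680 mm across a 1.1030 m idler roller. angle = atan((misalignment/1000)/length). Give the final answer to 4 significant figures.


misalign_m = 34.9680 / 1000 = 0.034968 m
angle = atan(0.034968 / 1.1030)
angle = 1.816 deg


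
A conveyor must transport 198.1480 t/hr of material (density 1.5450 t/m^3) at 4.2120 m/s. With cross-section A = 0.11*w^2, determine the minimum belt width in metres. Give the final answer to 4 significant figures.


A_req = 198.1480 / (4.2120 * 1.5450 * 3600) = 0.00845805 m^2
w = sqrt(0.00845805 / 0.11)
w = 0.2773 m


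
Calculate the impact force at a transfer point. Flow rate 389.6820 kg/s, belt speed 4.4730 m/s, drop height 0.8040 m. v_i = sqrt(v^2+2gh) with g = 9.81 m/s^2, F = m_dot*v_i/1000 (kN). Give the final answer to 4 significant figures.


v_i = sqrt(4.4730^2 + 2*9.81*0.8040) = 5.98182 m/s
F = 389.6820 * 5.98182 / 1000
F = 2.331 kN


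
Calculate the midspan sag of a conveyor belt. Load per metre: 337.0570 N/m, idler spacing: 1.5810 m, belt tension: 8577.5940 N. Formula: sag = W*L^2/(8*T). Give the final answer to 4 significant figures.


sag = 337.0570 * 1.5810^2 / (8 * 8577.5940)
sag = 0.01228 m


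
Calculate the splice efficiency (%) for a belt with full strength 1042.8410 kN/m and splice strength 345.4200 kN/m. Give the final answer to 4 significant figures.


Eff = 345.4200 / 1042.8410 * 100
Eff = 33.12 %


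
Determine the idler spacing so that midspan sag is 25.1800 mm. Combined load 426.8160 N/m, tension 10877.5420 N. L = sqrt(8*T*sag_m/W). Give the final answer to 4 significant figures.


sag = 25.1800/1000 = 0.025180 m
L = sqrt(8 * 10877.5420 * 0.025180 / 426.8160)
L = 2.266 m


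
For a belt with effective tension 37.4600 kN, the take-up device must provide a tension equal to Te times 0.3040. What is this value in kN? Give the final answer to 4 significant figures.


T_tu = 37.4600 * 0.3040
T_tu = 11.39 kN


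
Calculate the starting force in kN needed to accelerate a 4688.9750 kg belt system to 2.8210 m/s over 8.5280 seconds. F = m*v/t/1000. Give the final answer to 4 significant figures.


F = 4688.9750 * 2.8210 / 8.5280 / 1000
F = 1.551 kN


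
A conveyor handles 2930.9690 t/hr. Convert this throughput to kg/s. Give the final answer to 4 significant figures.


m_dot = 2930.9690 * 1000 / 3600
m_dot = 814.2 kg/s


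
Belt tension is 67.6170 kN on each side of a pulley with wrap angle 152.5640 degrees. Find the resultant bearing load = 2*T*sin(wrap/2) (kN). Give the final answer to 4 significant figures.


F = 2 * 67.6170 * sin(152.5640/2 deg)
F = 131.4 kN


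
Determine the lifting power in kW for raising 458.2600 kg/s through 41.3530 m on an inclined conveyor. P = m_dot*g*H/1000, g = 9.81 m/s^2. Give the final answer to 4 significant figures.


P = 458.2600 * 9.81 * 41.3530 / 1000
P = 185.9 kW


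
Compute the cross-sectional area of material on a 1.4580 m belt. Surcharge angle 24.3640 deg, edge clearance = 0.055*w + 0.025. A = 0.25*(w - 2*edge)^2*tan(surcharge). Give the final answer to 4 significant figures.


edge = 0.055*1.4580 + 0.025 = 0.10519 m
ew = 1.4580 - 2*0.10519 = 1.24762 m
A = 0.25 * 1.24762^2 * tan(24.3640 deg)
A = 0.1762 m^2


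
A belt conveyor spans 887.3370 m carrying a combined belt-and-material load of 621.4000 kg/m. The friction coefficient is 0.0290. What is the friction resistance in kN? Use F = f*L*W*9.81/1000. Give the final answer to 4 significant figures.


F = 0.0290 * 887.3370 * 621.4000 * 9.81 / 1000
F = 156.9 kN


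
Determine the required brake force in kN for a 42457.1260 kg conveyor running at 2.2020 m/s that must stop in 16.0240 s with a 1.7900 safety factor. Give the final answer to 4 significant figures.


F = 42457.1260 * 2.2020 / 16.0240 * 1.7900 / 1000
F = 10.44 kN


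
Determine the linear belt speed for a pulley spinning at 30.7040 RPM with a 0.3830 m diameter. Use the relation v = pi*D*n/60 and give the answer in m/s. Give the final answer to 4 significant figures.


v = pi * 0.3830 * 30.7040 / 60
v = 0.6157 m/s


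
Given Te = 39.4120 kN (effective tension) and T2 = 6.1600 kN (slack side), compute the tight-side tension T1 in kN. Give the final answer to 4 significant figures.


T1 = Te + T2 = 39.4120 + 6.1600
T1 = 45.57 kN
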